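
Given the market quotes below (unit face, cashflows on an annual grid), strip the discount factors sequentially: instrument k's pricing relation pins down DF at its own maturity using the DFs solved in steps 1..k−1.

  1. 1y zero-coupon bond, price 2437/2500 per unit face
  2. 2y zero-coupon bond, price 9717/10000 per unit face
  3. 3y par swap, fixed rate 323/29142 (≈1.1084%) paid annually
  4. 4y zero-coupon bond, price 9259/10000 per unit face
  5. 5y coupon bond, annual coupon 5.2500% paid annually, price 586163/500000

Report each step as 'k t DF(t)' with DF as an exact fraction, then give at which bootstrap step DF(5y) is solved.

step 1 [1y] zero: DF = P = 2437/2500 ≈ 0.974800
step 2 [2y] zero: DF = P = 9717/10000 ≈ 0.971700
step 3 [3y] swap r/1=323/29142: DF=(1 − 323/29142·(0.974800+0.971700))/(1+323/29142) = 9677/10000 ≈ 0.967700
step 4 [4y] zero: DF = P = 9259/10000 ≈ 0.925900
step 5 [5y] bond c/1=21/400: DF=(586163/500000 − 21/400·(0.974800+0.971700+0.967700+0.925900))/(1+21/400) = 9223/10000 ≈ 0.922300

1 1 2437/2500
2 2 9717/10000
3 3 9677/10000
4 4 9259/10000
5 5 9223/10000
DF(5y) is solved at step 5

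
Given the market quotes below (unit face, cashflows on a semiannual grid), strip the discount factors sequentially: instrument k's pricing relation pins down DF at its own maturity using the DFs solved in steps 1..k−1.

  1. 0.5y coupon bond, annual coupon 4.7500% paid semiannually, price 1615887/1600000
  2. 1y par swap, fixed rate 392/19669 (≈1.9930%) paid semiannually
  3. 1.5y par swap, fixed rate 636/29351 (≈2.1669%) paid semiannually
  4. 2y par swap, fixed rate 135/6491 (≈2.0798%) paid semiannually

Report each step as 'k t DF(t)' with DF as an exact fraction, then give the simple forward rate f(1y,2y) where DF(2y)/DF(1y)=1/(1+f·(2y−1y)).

step 1 [0.5y] bond c/2=19/800: DF=(1615887/1600000 − 19/800·(0))/(1+19/800) = 1973/2000 ≈ 0.986500
step 2 [1y] swap r/2=196/19669: DF=(1 − 196/19669·(0.986500))/(1+196/19669) = 2451/2500 ≈ 0.980400
step 3 [1.5y] swap r/2=318/29351: DF=(1 − 318/29351·(0.986500+0.980400))/(1+318/29351) = 4841/5000 ≈ 0.968200
step 4 [2y] swap r/2=135/12982: DF=(1 − 135/12982·(0.986500+0.980400+0.968200))/(1+135/12982) = 1919/2000 ≈ 0.959500

1 1/2 1973/2000
2 1 2451/2500
3 3/2 4841/5000
4 2 1919/2000
f(1y,2y) = ((2451/2500)/(1919/2000) − 1)/(1) = 11/505 ≈ 2.1782%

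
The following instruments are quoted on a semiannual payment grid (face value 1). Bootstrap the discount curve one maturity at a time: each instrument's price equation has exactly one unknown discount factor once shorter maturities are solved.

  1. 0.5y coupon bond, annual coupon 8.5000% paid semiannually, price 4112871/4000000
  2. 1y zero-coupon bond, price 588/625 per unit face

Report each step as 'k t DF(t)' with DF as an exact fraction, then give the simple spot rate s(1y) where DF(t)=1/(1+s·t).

1 1/2 9863/10000
2 1 588/625
s(1y) = (1/(588/625) − 1)/(1) = 37/588 ≈ 6.2925%

step 1 [0.5y] bond c/2=17/400: DF=(4112871/4000000 − 17/400·(0))/(1+17/400) = 9863/10000 ≈ 0.986300
step 2 [1y] zero: DF = P = 588/625 ≈ 0.940800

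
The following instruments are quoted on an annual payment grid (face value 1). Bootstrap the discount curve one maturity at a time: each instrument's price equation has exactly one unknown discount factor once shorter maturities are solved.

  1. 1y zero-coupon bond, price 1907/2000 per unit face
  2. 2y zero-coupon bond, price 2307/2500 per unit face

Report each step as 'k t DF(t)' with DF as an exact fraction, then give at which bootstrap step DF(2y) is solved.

1 1 1907/2000
2 2 2307/2500
DF(2y) is solved at step 2

step 1 [1y] zero: DF = P = 1907/2000 ≈ 0.953500
step 2 [2y] zero: DF = P = 2307/2500 ≈ 0.922800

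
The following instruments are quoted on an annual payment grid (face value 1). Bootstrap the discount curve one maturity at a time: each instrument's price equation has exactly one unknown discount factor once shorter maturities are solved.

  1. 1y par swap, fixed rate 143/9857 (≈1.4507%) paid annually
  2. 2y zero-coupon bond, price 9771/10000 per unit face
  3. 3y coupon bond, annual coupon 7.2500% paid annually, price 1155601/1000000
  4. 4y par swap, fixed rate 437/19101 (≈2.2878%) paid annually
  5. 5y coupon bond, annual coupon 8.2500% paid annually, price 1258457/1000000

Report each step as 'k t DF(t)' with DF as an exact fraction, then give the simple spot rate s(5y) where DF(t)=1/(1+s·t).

1 1 9857/10000
2 2 9771/10000
3 3 1181/1250
4 4 4563/5000
5 5 4357/5000
s(5y) = (1/(4357/5000) − 1)/(5) = 643/21785 ≈ 2.9516%

step 1 [1y] swap r/1=143/9857: DF=(1 − 143/9857·(0))/(1+143/9857) = 9857/10000 ≈ 0.985700
step 2 [2y] zero: DF = P = 9771/10000 ≈ 0.977100
step 3 [3y] bond c/1=29/400: DF=(1155601/1000000 − 29/400·(0.985700+0.977100))/(1+29/400) = 1181/1250 ≈ 0.944800
step 4 [4y] swap r/1=437/19101: DF=(1 − 437/19101·(0.985700+0.977100+0.944800))/(1+437/19101) = 4563/5000 ≈ 0.912600
step 5 [5y] bond c/1=33/400: DF=(1258457/1000000 − 33/400·(0.985700+0.977100+0.944800+0.912600))/(1+33/400) = 4357/5000 ≈ 0.871400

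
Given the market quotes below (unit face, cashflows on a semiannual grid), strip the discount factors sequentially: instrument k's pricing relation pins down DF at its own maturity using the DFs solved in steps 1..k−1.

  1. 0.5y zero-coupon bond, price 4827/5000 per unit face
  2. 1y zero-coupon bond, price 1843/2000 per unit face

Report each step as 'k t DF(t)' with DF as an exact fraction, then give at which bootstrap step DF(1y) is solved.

1 1/2 4827/5000
2 1 1843/2000
DF(1y) is solved at step 2

step 1 [0.5y] zero: DF = P = 4827/5000 ≈ 0.965400
step 2 [1y] zero: DF = P = 1843/2000 ≈ 0.921500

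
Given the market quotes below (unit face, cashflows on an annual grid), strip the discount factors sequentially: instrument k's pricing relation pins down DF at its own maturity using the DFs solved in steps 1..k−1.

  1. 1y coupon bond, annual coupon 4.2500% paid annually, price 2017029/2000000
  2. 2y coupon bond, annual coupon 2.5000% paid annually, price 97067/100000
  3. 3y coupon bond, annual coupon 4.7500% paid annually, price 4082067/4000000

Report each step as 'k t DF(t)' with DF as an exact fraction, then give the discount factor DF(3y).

step 1 [1y] bond c/1=17/400: DF=(2017029/2000000 − 17/400·(0))/(1+17/400) = 4837/5000 ≈ 0.967400
step 2 [2y] bond c/1=1/40: DF=(97067/100000 − 1/40·(0.967400))/(1+1/40) = 4617/5000 ≈ 0.923400
step 3 [3y] bond c/1=19/400: DF=(4082067/4000000 − 19/400·(0.967400+0.923400))/(1+19/400) = 1777/2000 ≈ 0.888500

1 1 4837/5000
2 2 4617/5000
3 3 1777/2000
DF(3y) = 1777/2000 ≈ 0.888500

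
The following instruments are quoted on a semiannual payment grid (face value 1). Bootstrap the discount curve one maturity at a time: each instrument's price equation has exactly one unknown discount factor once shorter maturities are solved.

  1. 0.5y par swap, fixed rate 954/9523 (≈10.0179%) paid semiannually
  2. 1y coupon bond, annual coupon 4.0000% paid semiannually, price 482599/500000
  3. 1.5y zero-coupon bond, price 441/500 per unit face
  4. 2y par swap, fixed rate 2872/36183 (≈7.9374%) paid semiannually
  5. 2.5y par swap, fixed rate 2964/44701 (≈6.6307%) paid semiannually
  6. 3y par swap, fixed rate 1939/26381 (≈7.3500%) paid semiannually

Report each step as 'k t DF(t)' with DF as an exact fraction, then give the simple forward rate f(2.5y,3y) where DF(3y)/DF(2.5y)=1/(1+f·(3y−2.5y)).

1 1/2 9523/10000
2 1 2319/2500
3 3/2 441/500
4 2 2141/2500
5 5/2 4259/5000
6 3 8061/10000
f(2.5y,3y) = ((4259/5000)/(8061/10000) − 1)/(1/2) = 914/8061 ≈ 11.3385%

step 1 [0.5y] swap r/2=477/9523: DF=(1 − 477/9523·(0))/(1+477/9523) = 9523/10000 ≈ 0.952300
step 2 [1y] bond c/2=1/50: DF=(482599/500000 − 1/50·(0.952300))/(1+1/50) = 2319/2500 ≈ 0.927600
step 3 [1.5y] zero: DF = P = 441/500 ≈ 0.882000
step 4 [2y] swap r/2=1436/36183: DF=(1 − 1436/36183·(0.952300+0.927600+0.882000))/(1+1436/36183) = 2141/2500 ≈ 0.856400
step 5 [2.5y] swap r/2=1482/44701: DF=(1 − 1482/44701·(0.952300+0.927600+0.882000+0.856400))/(1+1482/44701) = 4259/5000 ≈ 0.851800
step 6 [3y] swap r/2=1939/52762: DF=(1 − 1939/52762·(0.952300+0.927600+0.882000+0.856400+0.851800))/(1+1939/52762) = 8061/10000 ≈ 0.806100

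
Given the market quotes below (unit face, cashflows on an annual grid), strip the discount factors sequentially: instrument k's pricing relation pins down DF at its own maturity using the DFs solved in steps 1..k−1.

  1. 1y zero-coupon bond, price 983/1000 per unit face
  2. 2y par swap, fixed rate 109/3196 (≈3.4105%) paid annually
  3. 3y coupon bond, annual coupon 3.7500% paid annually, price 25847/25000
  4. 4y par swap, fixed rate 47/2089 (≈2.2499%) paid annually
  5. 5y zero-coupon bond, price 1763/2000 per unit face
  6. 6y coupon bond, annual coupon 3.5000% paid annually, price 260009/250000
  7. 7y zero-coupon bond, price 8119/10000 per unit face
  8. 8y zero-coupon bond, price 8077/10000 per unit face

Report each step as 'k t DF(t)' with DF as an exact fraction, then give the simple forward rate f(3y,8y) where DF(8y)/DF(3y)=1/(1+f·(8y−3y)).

1 1 983/1000
2 2 4673/5000
3 3 1159/1250
4 4 4577/5000
5 5 1763/2000
6 6 8479/10000
7 7 8119/10000
8 8 8077/10000
f(3y,8y) = ((1159/1250)/(8077/10000) − 1)/(5) = 239/8077 ≈ 2.9590%

step 1 [1y] zero: DF = P = 983/1000 ≈ 0.983000
step 2 [2y] swap r/1=109/3196: DF=(1 − 109/3196·(0.983000))/(1+109/3196) = 4673/5000 ≈ 0.934600
step 3 [3y] bond c/1=3/80: DF=(25847/25000 − 3/80·(0.983000+0.934600))/(1+3/80) = 1159/1250 ≈ 0.927200
step 4 [4y] swap r/1=47/2089: DF=(1 − 47/2089·(0.983000+0.934600+0.927200))/(1+47/2089) = 4577/5000 ≈ 0.915400
step 5 [5y] zero: DF = P = 1763/2000 ≈ 0.881500
step 6 [6y] bond c/1=7/200: DF=(260009/250000 − 7/200·(0.983000+0.934600+0.927200+0.915400+0.881500))/(1+7/200) = 8479/10000 ≈ 0.847900
step 7 [7y] zero: DF = P = 8119/10000 ≈ 0.811900
step 8 [8y] zero: DF = P = 8077/10000 ≈ 0.807700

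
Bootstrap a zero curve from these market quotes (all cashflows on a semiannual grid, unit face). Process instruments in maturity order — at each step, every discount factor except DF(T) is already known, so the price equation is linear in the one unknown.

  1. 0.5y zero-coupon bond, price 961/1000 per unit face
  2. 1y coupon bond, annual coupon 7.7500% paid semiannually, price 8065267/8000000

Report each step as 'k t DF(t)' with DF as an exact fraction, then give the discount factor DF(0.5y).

step 1 [0.5y] zero: DF = P = 961/1000 ≈ 0.961000
step 2 [1y] bond c/2=31/800: DF=(8065267/8000000 − 31/800·(0.961000))/(1+31/800) = 9347/10000 ≈ 0.934700

1 1/2 961/1000
2 1 9347/10000
DF(0.5y) = 961/1000 ≈ 0.961000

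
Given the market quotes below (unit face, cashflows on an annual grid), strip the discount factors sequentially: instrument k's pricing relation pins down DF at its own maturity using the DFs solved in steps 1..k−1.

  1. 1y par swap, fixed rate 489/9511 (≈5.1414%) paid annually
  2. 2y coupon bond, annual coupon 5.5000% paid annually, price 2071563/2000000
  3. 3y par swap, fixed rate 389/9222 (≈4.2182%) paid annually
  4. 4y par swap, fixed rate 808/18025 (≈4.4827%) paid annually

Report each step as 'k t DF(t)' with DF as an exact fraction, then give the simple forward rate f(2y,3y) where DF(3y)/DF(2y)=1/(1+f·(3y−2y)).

1 1 9511/10000
2 2 4661/5000
3 3 8833/10000
4 4 524/625
f(2y,3y) = ((4661/5000)/(8833/10000) − 1)/(1) = 489/8833 ≈ 5.5361%

step 1 [1y] swap r/1=489/9511: DF=(1 − 489/9511·(0))/(1+489/9511) = 9511/10000 ≈ 0.951100
step 2 [2y] bond c/1=11/200: DF=(2071563/2000000 − 11/200·(0.951100))/(1+11/200) = 4661/5000 ≈ 0.932200
step 3 [3y] swap r/1=389/9222: DF=(1 − 389/9222·(0.951100+0.932200))/(1+389/9222) = 8833/10000 ≈ 0.883300
step 4 [4y] swap r/1=808/18025: DF=(1 − 808/18025·(0.951100+0.932200+0.883300))/(1+808/18025) = 524/625 ≈ 0.838400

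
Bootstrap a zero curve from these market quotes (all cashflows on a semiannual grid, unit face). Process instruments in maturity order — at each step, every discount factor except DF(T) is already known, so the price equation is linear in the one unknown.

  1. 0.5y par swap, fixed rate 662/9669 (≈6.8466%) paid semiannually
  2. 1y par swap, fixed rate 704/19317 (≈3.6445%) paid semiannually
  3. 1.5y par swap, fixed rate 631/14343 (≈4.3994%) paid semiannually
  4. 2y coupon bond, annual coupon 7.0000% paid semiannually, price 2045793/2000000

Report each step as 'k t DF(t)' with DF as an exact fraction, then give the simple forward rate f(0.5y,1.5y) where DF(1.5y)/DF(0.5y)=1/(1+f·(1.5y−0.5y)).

1 1/2 9669/10000
2 1 603/625
3 3/2 9369/10000
4 2 8913/10000
f(0.5y,1.5y) = ((9669/10000)/(9369/10000) − 1)/(1) = 100/3123 ≈ 3.2020%

step 1 [0.5y] swap r/2=331/9669: DF=(1 − 331/9669·(0))/(1+331/9669) = 9669/10000 ≈ 0.966900
step 2 [1y] swap r/2=352/19317: DF=(1 − 352/19317·(0.966900))/(1+352/19317) = 603/625 ≈ 0.964800
step 3 [1.5y] swap r/2=631/28686: DF=(1 − 631/28686·(0.966900+0.964800))/(1+631/28686) = 9369/10000 ≈ 0.936900
step 4 [2y] bond c/2=7/200: DF=(2045793/2000000 − 7/200·(0.966900+0.964800+0.936900))/(1+7/200) = 8913/10000 ≈ 0.891300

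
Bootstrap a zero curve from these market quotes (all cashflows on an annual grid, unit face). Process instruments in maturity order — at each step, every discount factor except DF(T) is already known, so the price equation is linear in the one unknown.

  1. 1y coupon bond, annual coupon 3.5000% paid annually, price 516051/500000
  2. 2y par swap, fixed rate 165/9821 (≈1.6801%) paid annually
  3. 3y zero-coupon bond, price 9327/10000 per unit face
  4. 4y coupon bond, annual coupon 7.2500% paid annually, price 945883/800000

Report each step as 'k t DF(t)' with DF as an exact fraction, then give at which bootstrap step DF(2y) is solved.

step 1 [1y] bond c/1=7/200: DF=(516051/500000 − 7/200·(0))/(1+7/200) = 2493/2500 ≈ 0.997200
step 2 [2y] swap r/1=165/9821: DF=(1 − 165/9821·(0.997200))/(1+165/9821) = 967/1000 ≈ 0.967000
step 3 [3y] zero: DF = P = 9327/10000 ≈ 0.932700
step 4 [4y] bond c/1=29/400: DF=(945883/800000 − 29/400·(0.997200+0.967000+0.932700))/(1+29/400) = 4533/5000 ≈ 0.906600

1 1 2493/2500
2 2 967/1000
3 3 9327/10000
4 4 4533/5000
DF(2y) is solved at step 2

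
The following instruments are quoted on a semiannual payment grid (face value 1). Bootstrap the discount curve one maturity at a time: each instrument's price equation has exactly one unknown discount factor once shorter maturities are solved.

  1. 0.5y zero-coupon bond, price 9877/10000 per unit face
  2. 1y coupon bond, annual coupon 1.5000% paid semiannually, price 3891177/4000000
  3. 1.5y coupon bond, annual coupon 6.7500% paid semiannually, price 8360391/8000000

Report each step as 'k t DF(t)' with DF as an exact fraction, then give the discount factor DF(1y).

1 1/2 9877/10000
2 1 4791/5000
3 3/2 4737/5000
DF(1y) = 4791/5000 ≈ 0.958200

step 1 [0.5y] zero: DF = P = 9877/10000 ≈ 0.987700
step 2 [1y] bond c/2=3/400: DF=(3891177/4000000 − 3/400·(0.987700))/(1+3/400) = 4791/5000 ≈ 0.958200
step 3 [1.5y] bond c/2=27/800: DF=(8360391/8000000 − 27/800·(0.987700+0.958200))/(1+27/800) = 4737/5000 ≈ 0.947400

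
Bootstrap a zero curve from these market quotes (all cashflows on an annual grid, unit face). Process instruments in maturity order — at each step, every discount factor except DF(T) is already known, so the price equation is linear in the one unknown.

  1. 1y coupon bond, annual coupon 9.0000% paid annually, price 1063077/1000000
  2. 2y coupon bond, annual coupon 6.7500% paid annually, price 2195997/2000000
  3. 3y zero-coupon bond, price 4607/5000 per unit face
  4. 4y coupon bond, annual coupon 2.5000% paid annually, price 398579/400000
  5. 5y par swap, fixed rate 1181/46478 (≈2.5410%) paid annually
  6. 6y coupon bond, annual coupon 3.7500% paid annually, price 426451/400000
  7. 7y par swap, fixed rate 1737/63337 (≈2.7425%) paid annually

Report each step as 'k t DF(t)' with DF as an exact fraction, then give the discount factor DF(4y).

step 1 [1y] bond c/1=9/100: DF=(1063077/1000000 − 9/100·(0))/(1+9/100) = 9753/10000 ≈ 0.975300
step 2 [2y] bond c/1=27/400: DF=(2195997/2000000 − 27/400·(0.975300))/(1+27/400) = 9669/10000 ≈ 0.966900
step 3 [3y] zero: DF = P = 4607/5000 ≈ 0.921400
step 4 [4y] bond c/1=1/40: DF=(398579/400000 − 1/40·(0.975300+0.966900+0.921400))/(1+1/40) = 9023/10000 ≈ 0.902300
step 5 [5y] swap r/1=1181/46478: DF=(1 − 1181/46478·(0.975300+0.966900+0.921400+0.902300))/(1+1181/46478) = 8819/10000 ≈ 0.881900
step 6 [6y] bond c/1=3/80: DF=(426451/400000 − 3/80·(0.975300+0.966900+0.921400+0.902300+0.881900))/(1+3/80) = 2149/2500 ≈ 0.859600
step 7 [7y] swap r/1=1737/63337: DF=(1 − 1737/63337·(0.975300+0.966900+0.921400+0.902300+0.881900+0.859600))/(1+1737/63337) = 8263/10000 ≈ 0.826300

1 1 9753/10000
2 2 9669/10000
3 3 4607/5000
4 4 9023/10000
5 5 8819/10000
6 6 2149/2500
7 7 8263/10000
DF(4y) = 9023/10000 ≈ 0.902300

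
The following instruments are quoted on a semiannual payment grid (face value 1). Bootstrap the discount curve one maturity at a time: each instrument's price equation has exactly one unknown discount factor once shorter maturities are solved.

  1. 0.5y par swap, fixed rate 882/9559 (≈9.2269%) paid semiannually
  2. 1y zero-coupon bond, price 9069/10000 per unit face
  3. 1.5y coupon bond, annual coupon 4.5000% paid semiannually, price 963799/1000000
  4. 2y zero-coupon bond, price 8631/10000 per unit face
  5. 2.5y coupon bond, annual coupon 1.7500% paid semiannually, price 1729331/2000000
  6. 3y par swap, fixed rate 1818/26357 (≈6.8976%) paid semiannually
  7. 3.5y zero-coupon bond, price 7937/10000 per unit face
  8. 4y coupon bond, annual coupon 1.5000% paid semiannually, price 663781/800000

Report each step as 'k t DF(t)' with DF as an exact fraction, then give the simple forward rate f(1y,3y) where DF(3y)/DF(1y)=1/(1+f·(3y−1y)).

1 1/2 9559/10000
2 1 9069/10000
3 3/2 1127/1250
4 2 8631/10000
5 5/2 8257/10000
6 3 4091/5000
7 7/2 7937/10000
8 4 973/1250
f(1y,3y) = ((9069/10000)/(4091/5000) − 1)/(2) = 887/16364 ≈ 5.4204%

step 1 [0.5y] swap r/2=441/9559: DF=(1 − 441/9559·(0))/(1+441/9559) = 9559/10000 ≈ 0.955900
step 2 [1y] zero: DF = P = 9069/10000 ≈ 0.906900
step 3 [1.5y] bond c/2=9/400: DF=(963799/1000000 − 9/400·(0.955900+0.906900))/(1+9/400) = 1127/1250 ≈ 0.901600
step 4 [2y] zero: DF = P = 8631/10000 ≈ 0.863100
step 5 [2.5y] bond c/2=7/800: DF=(1729331/2000000 − 7/800·(0.955900+0.906900+0.901600+0.863100))/(1+7/800) = 8257/10000 ≈ 0.825700
step 6 [3y] swap r/2=909/26357: DF=(1 − 909/26357·(0.955900+0.906900+0.901600+0.863100+0.825700))/(1+909/26357) = 4091/5000 ≈ 0.818200
step 7 [3.5y] zero: DF = P = 7937/10000 ≈ 0.793700
step 8 [4y] bond c/2=3/400: DF=(663781/800000 − 3/400·(0.955900+0.906900+0.901600+0.863100+0.825700+0.818200+0.793700))/(1+3/400) = 973/1250 ≈ 0.778400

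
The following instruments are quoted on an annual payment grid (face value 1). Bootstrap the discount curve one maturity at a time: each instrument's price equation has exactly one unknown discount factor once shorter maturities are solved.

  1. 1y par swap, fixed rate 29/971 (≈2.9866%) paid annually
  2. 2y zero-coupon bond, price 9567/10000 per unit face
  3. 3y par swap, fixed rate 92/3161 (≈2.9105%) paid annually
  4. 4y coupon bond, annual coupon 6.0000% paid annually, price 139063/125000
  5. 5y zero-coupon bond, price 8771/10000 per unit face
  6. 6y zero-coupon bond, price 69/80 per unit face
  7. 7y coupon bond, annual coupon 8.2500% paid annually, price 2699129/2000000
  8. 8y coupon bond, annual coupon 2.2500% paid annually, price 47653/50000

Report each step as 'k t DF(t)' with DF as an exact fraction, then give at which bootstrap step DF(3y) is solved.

1 1 971/1000
2 2 9567/10000
3 3 2293/2500
4 4 1777/2000
5 5 8771/10000
6 6 69/80
7 7 1037/1250
8 8 3967/5000
DF(3y) is solved at step 3

step 1 [1y] swap r/1=29/971: DF=(1 − 29/971·(0))/(1+29/971) = 971/1000 ≈ 0.971000
step 2 [2y] zero: DF = P = 9567/10000 ≈ 0.956700
step 3 [3y] swap r/1=92/3161: DF=(1 − 92/3161·(0.971000+0.956700))/(1+92/3161) = 2293/2500 ≈ 0.917200
step 4 [4y] bond c/1=3/50: DF=(139063/125000 − 3/50·(0.971000+0.956700+0.917200))/(1+3/50) = 1777/2000 ≈ 0.888500
step 5 [5y] zero: DF = P = 8771/10000 ≈ 0.877100
step 6 [6y] zero: DF = P = 69/80 ≈ 0.862500
step 7 [7y] bond c/1=33/400: DF=(2699129/2000000 − 33/400·(0.971000+0.956700+0.917200+0.888500+0.877100+0.862500))/(1+33/400) = 1037/1250 ≈ 0.829600
step 8 [8y] bond c/1=9/400: DF=(47653/50000 − 9/400·(0.971000+0.956700+0.917200+0.888500+0.877100+0.862500+0.829600))/(1+9/400) = 3967/5000 ≈ 0.793400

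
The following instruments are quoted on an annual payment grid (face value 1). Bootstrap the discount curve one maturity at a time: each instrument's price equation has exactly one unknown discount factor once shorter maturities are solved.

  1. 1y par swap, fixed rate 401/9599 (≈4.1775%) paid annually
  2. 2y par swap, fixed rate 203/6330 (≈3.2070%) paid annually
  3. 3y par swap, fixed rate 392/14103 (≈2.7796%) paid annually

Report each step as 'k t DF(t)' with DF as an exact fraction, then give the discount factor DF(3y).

step 1 [1y] swap r/1=401/9599: DF=(1 − 401/9599·(0))/(1+401/9599) = 9599/10000 ≈ 0.959900
step 2 [2y] swap r/1=203/6330: DF=(1 − 203/6330·(0.959900))/(1+203/6330) = 9391/10000 ≈ 0.939100
step 3 [3y] swap r/1=392/14103: DF=(1 − 392/14103·(0.959900+0.939100))/(1+392/14103) = 576/625 ≈ 0.921600

1 1 9599/10000
2 2 9391/10000
3 3 576/625
DF(3y) = 576/625 ≈ 0.921600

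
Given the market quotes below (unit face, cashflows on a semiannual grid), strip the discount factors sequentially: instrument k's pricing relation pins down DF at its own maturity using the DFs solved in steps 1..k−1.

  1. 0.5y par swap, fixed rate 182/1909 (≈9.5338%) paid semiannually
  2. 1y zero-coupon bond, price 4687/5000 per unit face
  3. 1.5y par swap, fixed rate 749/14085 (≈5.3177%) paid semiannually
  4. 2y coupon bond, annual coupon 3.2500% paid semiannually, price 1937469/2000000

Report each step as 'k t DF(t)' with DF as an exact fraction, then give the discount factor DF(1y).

1 1/2 1909/2000
2 1 4687/5000
3 3/2 9251/10000
4 2 4541/5000
DF(1y) = 4687/5000 ≈ 0.937400

step 1 [0.5y] swap r/2=91/1909: DF=(1 − 91/1909·(0))/(1+91/1909) = 1909/2000 ≈ 0.954500
step 2 [1y] zero: DF = P = 4687/5000 ≈ 0.937400
step 3 [1.5y] swap r/2=749/28170: DF=(1 − 749/28170·(0.954500+0.937400))/(1+749/28170) = 9251/10000 ≈ 0.925100
step 4 [2y] bond c/2=13/800: DF=(1937469/2000000 − 13/800·(0.954500+0.937400+0.925100))/(1+13/800) = 4541/5000 ≈ 0.908200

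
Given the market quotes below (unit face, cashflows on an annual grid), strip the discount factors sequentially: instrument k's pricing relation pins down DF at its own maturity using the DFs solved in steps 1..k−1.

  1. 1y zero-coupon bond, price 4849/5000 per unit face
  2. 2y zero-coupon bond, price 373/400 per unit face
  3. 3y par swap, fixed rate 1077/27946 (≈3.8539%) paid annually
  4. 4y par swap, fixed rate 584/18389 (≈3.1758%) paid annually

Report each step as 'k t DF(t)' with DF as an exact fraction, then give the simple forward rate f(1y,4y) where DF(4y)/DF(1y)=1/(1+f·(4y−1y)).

1 1 4849/5000
2 2 373/400
3 3 8923/10000
4 4 552/625
f(1y,4y) = ((4849/5000)/(552/625) − 1)/(3) = 433/13248 ≈ 3.2684%

step 1 [1y] zero: DF = P = 4849/5000 ≈ 0.969800
step 2 [2y] zero: DF = P = 373/400 ≈ 0.932500
step 3 [3y] swap r/1=1077/27946: DF=(1 − 1077/27946·(0.969800+0.932500))/(1+1077/27946) = 8923/10000 ≈ 0.892300
step 4 [4y] swap r/1=584/18389: DF=(1 − 584/18389·(0.969800+0.932500+0.892300))/(1+584/18389) = 552/625 ≈ 0.883200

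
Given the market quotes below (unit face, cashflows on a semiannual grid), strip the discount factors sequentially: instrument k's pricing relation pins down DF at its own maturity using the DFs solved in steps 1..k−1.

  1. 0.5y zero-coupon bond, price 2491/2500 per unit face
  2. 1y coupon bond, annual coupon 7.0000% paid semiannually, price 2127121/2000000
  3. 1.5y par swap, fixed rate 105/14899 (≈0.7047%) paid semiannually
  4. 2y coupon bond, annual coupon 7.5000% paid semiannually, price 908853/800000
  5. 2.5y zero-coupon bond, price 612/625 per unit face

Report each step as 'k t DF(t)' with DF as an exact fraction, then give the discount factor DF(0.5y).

1 1/2 2491/2500
2 1 9939/10000
3 3/2 1979/2000
4 2 9873/10000
5 5/2 612/625
DF(0.5y) = 2491/2500 ≈ 0.996400

step 1 [0.5y] zero: DF = P = 2491/2500 ≈ 0.996400
step 2 [1y] bond c/2=7/200: DF=(2127121/2000000 − 7/200·(0.996400))/(1+7/200) = 9939/10000 ≈ 0.993900
step 3 [1.5y] swap r/2=105/29798: DF=(1 − 105/29798·(0.996400+0.993900))/(1+105/29798) = 1979/2000 ≈ 0.989500
step 4 [2y] bond c/2=3/80: DF=(908853/800000 − 3/80·(0.996400+0.993900+0.989500))/(1+3/80) = 9873/10000 ≈ 0.987300
step 5 [2.5y] zero: DF = P = 612/625 ≈ 0.979200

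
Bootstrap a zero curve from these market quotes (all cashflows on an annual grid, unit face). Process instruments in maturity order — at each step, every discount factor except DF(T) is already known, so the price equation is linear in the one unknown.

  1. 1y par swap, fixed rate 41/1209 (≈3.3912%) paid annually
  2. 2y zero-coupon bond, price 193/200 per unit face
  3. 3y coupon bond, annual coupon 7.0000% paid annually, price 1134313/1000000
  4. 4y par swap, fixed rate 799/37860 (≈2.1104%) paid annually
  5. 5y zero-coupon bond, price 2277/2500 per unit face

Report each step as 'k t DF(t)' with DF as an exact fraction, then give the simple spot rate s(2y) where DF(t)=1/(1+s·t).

step 1 [1y] swap r/1=41/1209: DF=(1 − 41/1209·(0))/(1+41/1209) = 1209/1250 ≈ 0.967200
step 2 [2y] zero: DF = P = 193/200 ≈ 0.965000
step 3 [3y] bond c/1=7/100: DF=(1134313/1000000 − 7/100·(0.967200+0.965000))/(1+7/100) = 9337/10000 ≈ 0.933700
step 4 [4y] swap r/1=799/37860: DF=(1 − 799/37860·(0.967200+0.965000+0.933700))/(1+799/37860) = 9201/10000 ≈ 0.920100
step 5 [5y] zero: DF = P = 2277/2500 ≈ 0.910800

1 1 1209/1250
2 2 193/200
3 3 9337/10000
4 4 9201/10000
5 5 2277/2500
s(2y) = (1/(193/200) − 1)/(2) = 7/386 ≈ 1.8135%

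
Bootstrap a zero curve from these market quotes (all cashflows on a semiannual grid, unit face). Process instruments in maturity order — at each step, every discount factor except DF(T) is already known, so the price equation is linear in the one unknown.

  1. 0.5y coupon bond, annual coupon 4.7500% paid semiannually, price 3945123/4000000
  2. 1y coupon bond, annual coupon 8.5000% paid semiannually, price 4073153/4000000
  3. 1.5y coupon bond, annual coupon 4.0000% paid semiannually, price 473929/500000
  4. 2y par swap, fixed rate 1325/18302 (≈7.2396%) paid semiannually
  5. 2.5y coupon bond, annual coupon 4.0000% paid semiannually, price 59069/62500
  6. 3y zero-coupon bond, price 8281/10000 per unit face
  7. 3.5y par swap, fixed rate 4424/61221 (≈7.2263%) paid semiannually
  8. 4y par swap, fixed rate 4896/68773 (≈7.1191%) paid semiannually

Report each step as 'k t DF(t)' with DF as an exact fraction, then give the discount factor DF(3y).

1 1/2 4817/5000
2 1 15/16
3 3/2 223/250
4 2 347/400
5 5/2 2137/2500
6 3 8281/10000
7 7/2 1947/2500
8 4 472/625
DF(3y) = 8281/10000 ≈ 0.828100

step 1 [0.5y] bond c/2=19/800: DF=(3945123/4000000 − 19/800·(0))/(1+19/800) = 4817/5000 ≈ 0.963400
step 2 [1y] bond c/2=17/400: DF=(4073153/4000000 − 17/400·(0.963400))/(1+17/400) = 15/16 ≈ 0.937500
step 3 [1.5y] bond c/2=1/50: DF=(473929/500000 − 1/50·(0.963400+0.937500))/(1+1/50) = 223/250 ≈ 0.892000
step 4 [2y] swap r/2=1325/36604: DF=(1 − 1325/36604·(0.963400+0.937500+0.892000))/(1+1325/36604) = 347/400 ≈ 0.867500
step 5 [2.5y] bond c/2=1/50: DF=(59069/62500 − 1/50·(0.963400+0.937500+0.892000+0.867500))/(1+1/50) = 2137/2500 ≈ 0.854800
step 6 [3y] zero: DF = P = 8281/10000 ≈ 0.828100
step 7 [3.5y] swap r/2=2212/61221: DF=(1 − 2212/61221·(0.963400+0.937500+0.892000+0.867500+0.854800+0.828100))/(1+2212/61221) = 1947/2500 ≈ 0.778800
step 8 [4y] swap r/2=2448/68773: DF=(1 − 2448/68773·(0.963400+0.937500+0.892000+0.867500+0.854800+0.828100+0.778800))/(1+2448/68773) = 472/625 ≈ 0.755200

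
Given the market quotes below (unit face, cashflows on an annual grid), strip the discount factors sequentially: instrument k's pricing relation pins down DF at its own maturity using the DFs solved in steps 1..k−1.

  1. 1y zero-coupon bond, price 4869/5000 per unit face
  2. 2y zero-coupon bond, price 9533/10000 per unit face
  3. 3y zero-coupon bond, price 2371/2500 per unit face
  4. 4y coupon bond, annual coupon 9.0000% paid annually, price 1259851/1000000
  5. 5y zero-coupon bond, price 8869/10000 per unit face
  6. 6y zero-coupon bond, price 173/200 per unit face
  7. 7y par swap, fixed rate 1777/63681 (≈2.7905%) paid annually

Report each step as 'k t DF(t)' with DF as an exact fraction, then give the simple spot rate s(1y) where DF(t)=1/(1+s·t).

step 1 [1y] zero: DF = P = 4869/5000 ≈ 0.973800
step 2 [2y] zero: DF = P = 9533/10000 ≈ 0.953300
step 3 [3y] zero: DF = P = 2371/2500 ≈ 0.948400
step 4 [4y] bond c/1=9/100: DF=(1259851/1000000 − 9/100·(0.973800+0.953300+0.948400))/(1+9/100) = 574/625 ≈ 0.918400
step 5 [5y] zero: DF = P = 8869/10000 ≈ 0.886900
step 6 [6y] zero: DF = P = 173/200 ≈ 0.865000
step 7 [7y] swap r/1=1777/63681: DF=(1 − 1777/63681·(0.973800+0.953300+0.948400+0.918400+0.886900+0.865000))/(1+1777/63681) = 8223/10000 ≈ 0.822300

1 1 4869/5000
2 2 9533/10000
3 3 2371/2500
4 4 574/625
5 5 8869/10000
6 6 173/200
7 7 8223/10000
s(1y) = (1/(4869/5000) − 1)/(1) = 131/4869 ≈ 2.6905%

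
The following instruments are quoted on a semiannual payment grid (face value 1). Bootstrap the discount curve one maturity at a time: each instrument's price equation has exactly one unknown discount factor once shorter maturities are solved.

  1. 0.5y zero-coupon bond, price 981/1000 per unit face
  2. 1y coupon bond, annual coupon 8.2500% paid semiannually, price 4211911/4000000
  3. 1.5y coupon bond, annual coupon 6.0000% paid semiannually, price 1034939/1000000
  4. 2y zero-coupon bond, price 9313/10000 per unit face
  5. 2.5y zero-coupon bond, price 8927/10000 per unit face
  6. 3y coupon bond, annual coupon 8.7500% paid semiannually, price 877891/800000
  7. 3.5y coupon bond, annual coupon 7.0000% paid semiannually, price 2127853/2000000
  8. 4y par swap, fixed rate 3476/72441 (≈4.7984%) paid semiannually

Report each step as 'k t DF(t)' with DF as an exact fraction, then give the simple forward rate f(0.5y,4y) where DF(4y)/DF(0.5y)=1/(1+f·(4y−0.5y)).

1 1/2 981/1000
2 1 2431/2500
3 3/2 9479/10000
4 2 9313/10000
5 5/2 8927/10000
6 3 8533/10000
7 7/2 8393/10000
8 4 4131/5000
f(0.5y,4y) = ((981/1000)/(4131/5000) − 1)/(7/2) = 172/3213 ≈ 5.3533%

step 1 [0.5y] zero: DF = P = 981/1000 ≈ 0.981000
step 2 [1y] bond c/2=33/800: DF=(4211911/4000000 − 33/800·(0.981000))/(1+33/800) = 2431/2500 ≈ 0.972400
step 3 [1.5y] bond c/2=3/100: DF=(1034939/1000000 − 3/100·(0.981000+0.972400))/(1+3/100) = 9479/10000 ≈ 0.947900
step 4 [2y] zero: DF = P = 9313/10000 ≈ 0.931300
step 5 [2.5y] zero: DF = P = 8927/10000 ≈ 0.892700
step 6 [3y] bond c/2=7/160: DF=(877891/800000 − 7/160·(0.981000+0.972400+0.947900+0.931300+0.892700))/(1+7/160) = 8533/10000 ≈ 0.853300
step 7 [3.5y] bond c/2=7/200: DF=(2127853/2000000 − 7/200·(0.981000+0.972400+0.947900+0.931300+0.892700+0.853300))/(1+7/200) = 8393/10000 ≈ 0.839300
step 8 [4y] swap r/2=1738/72441: DF=(1 − 1738/72441·(0.981000+0.972400+0.947900+0.931300+0.892700+0.853300+0.839300))/(1+1738/72441) = 4131/5000 ≈ 0.826200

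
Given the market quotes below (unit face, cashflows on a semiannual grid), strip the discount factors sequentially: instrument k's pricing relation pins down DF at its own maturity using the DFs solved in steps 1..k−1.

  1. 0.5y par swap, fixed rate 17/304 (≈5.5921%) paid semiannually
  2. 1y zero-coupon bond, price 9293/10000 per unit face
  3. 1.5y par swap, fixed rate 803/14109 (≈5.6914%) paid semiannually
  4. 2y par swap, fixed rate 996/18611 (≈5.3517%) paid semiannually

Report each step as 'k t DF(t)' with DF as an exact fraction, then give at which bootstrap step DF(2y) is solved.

1 1/2 608/625
2 1 9293/10000
3 3/2 9197/10000
4 2 2251/2500
DF(2y) is solved at step 4

step 1 [0.5y] swap r/2=17/608: DF=(1 − 17/608·(0))/(1+17/608) = 608/625 ≈ 0.972800
step 2 [1y] zero: DF = P = 9293/10000 ≈ 0.929300
step 3 [1.5y] swap r/2=803/28218: DF=(1 − 803/28218·(0.972800+0.929300))/(1+803/28218) = 9197/10000 ≈ 0.919700
step 4 [2y] swap r/2=498/18611: DF=(1 − 498/18611·(0.972800+0.929300+0.919700))/(1+498/18611) = 2251/2500 ≈ 0.900400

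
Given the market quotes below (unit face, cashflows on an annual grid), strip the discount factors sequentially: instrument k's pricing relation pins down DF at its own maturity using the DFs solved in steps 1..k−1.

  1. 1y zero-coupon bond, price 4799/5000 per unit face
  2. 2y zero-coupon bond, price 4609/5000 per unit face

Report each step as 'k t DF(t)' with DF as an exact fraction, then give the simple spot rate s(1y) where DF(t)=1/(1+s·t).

step 1 [1y] zero: DF = P = 4799/5000 ≈ 0.959800
step 2 [2y] zero: DF = P = 4609/5000 ≈ 0.921800

1 1 4799/5000
2 2 4609/5000
s(1y) = (1/(4799/5000) − 1)/(1) = 201/4799 ≈ 4.1884%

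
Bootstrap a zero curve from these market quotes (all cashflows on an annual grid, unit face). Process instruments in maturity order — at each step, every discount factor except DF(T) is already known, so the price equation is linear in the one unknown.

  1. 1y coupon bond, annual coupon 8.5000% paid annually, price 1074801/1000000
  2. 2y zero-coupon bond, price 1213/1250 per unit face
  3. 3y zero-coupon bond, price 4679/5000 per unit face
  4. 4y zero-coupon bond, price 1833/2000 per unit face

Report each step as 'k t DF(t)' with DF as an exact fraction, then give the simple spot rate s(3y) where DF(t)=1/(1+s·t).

step 1 [1y] bond c/1=17/200: DF=(1074801/1000000 − 17/200·(0))/(1+17/200) = 4953/5000 ≈ 0.990600
step 2 [2y] zero: DF = P = 1213/1250 ≈ 0.970400
step 3 [3y] zero: DF = P = 4679/5000 ≈ 0.935800
step 4 [4y] zero: DF = P = 1833/2000 ≈ 0.916500

1 1 4953/5000
2 2 1213/1250
3 3 4679/5000
4 4 1833/2000
s(3y) = (1/(4679/5000) − 1)/(3) = 107/4679 ≈ 2.2868%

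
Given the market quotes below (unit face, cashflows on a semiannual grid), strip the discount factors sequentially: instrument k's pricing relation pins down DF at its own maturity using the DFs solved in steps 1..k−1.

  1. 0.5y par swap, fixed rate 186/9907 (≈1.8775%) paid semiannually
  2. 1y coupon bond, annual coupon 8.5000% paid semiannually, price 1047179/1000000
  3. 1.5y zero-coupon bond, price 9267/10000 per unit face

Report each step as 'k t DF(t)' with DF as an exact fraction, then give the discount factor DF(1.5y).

1 1/2 9907/10000
2 1 9641/10000
3 3/2 9267/10000
DF(1.5y) = 9267/10000 ≈ 0.926700

step 1 [0.5y] swap r/2=93/9907: DF=(1 − 93/9907·(0))/(1+93/9907) = 9907/10000 ≈ 0.990700
step 2 [1y] bond c/2=17/400: DF=(1047179/1000000 − 17/400·(0.990700))/(1+17/400) = 9641/10000 ≈ 0.964100
step 3 [1.5y] zero: DF = P = 9267/10000 ≈ 0.926700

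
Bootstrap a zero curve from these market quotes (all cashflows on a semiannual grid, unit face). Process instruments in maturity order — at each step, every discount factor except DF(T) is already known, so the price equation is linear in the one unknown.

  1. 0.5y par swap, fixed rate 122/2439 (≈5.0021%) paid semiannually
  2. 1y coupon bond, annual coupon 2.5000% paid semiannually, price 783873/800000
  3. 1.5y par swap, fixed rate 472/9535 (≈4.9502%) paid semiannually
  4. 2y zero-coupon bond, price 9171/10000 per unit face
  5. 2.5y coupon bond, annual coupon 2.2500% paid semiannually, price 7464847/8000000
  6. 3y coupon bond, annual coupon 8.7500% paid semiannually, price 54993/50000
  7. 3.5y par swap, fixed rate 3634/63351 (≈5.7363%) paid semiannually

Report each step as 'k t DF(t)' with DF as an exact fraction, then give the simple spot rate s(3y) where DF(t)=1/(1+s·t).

1 1/2 2439/2500
2 1 9557/10000
3 3/2 2323/2500
4 2 9171/10000
5 5/2 8807/10000
6 3 1717/2000
7 7/2 8183/10000
s(3y) = (1/(1717/2000) − 1)/(3) = 283/5151 ≈ 5.4941%

step 1 [0.5y] swap r/2=61/2439: DF=(1 − 61/2439·(0))/(1+61/2439) = 2439/2500 ≈ 0.975600
step 2 [1y] bond c/2=1/80: DF=(783873/800000 − 1/80·(0.975600))/(1+1/80) = 9557/10000 ≈ 0.955700
step 3 [1.5y] swap r/2=236/9535: DF=(1 − 236/9535·(0.975600+0.955700))/(1+236/9535) = 2323/2500 ≈ 0.929200
step 4 [2y] zero: DF = P = 9171/10000 ≈ 0.917100
step 5 [2.5y] bond c/2=9/800: DF=(7464847/8000000 − 9/800·(0.975600+0.955700+0.929200+0.917100))/(1+9/800) = 8807/10000 ≈ 0.880700
step 6 [3y] bond c/2=7/160: DF=(54993/50000 − 7/160·(0.975600+0.955700+0.929200+0.917100+0.880700))/(1+7/160) = 1717/2000 ≈ 0.858500
step 7 [3.5y] swap r/2=1817/63351: DF=(1 − 1817/63351·(0.975600+0.955700+0.929200+0.917100+0.880700+0.858500))/(1+1817/63351) = 8183/10000 ≈ 0.818300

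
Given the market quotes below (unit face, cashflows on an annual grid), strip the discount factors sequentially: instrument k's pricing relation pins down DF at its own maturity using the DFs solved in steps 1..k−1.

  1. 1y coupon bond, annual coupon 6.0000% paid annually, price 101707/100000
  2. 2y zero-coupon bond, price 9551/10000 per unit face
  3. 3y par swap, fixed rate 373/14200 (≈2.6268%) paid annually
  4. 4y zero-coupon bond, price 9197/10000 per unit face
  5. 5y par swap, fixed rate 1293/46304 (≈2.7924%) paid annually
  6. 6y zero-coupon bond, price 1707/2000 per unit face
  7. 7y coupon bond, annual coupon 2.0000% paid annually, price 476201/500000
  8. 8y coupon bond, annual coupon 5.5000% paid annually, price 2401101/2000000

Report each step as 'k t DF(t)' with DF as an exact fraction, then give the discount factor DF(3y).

step 1 [1y] bond c/1=3/50: DF=(101707/100000 − 3/50·(0))/(1+3/50) = 1919/2000 ≈ 0.959500
step 2 [2y] zero: DF = P = 9551/10000 ≈ 0.955100
step 3 [3y] swap r/1=373/14200: DF=(1 − 373/14200·(0.959500+0.955100))/(1+373/14200) = 4627/5000 ≈ 0.925400
step 4 [4y] zero: DF = P = 9197/10000 ≈ 0.919700
step 5 [5y] swap r/1=1293/46304: DF=(1 − 1293/46304·(0.959500+0.955100+0.925400+0.919700))/(1+1293/46304) = 8707/10000 ≈ 0.870700
step 6 [6y] zero: DF = P = 1707/2000 ≈ 0.853500
step 7 [7y] bond c/1=1/50: DF=(476201/500000 − 1/50·(0.959500+0.955100+0.925400+0.919700+0.870700+0.853500))/(1+1/50) = 4131/5000 ≈ 0.826200
step 8 [8y] bond c/1=11/200: DF=(2401101/2000000 − 11/200·(0.959500+0.955100+0.925400+0.919700+0.870700+0.853500+0.826200))/(1+11/200) = 809/1000 ≈ 0.809000

1 1 1919/2000
2 2 9551/10000
3 3 4627/5000
4 4 9197/10000
5 5 8707/10000
6 6 1707/2000
7 7 4131/5000
8 8 809/1000
DF(3y) = 4627/5000 ≈ 0.925400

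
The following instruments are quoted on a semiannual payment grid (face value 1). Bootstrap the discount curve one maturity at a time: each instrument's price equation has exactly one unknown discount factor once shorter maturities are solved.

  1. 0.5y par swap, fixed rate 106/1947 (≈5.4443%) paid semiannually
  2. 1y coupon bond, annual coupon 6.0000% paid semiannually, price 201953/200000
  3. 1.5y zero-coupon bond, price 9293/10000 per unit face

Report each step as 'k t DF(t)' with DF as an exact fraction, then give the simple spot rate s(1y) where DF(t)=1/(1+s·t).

step 1 [0.5y] swap r/2=53/1947: DF=(1 − 53/1947·(0))/(1+53/1947) = 1947/2000 ≈ 0.973500
step 2 [1y] bond c/2=3/100: DF=(201953/200000 − 3/100·(0.973500))/(1+3/100) = 119/125 ≈ 0.952000
step 3 [1.5y] zero: DF = P = 9293/10000 ≈ 0.929300

1 1/2 1947/2000
2 1 119/125
3 3/2 9293/10000
s(1y) = (1/(119/125) − 1)/(1) = 6/119 ≈ 5.0420%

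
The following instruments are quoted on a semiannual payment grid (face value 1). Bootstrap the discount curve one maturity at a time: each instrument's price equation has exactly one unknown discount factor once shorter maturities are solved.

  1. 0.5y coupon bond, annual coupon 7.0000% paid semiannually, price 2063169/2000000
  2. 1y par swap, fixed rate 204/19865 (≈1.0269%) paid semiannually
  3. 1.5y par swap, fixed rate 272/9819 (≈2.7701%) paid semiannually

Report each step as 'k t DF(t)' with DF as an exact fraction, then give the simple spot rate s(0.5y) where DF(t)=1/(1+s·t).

step 1 [0.5y] bond c/2=7/200: DF=(2063169/2000000 − 7/200·(0))/(1+7/200) = 9967/10000 ≈ 0.996700
step 2 [1y] swap r/2=102/19865: DF=(1 − 102/19865·(0.996700))/(1+102/19865) = 4949/5000 ≈ 0.989800
step 3 [1.5y] swap r/2=136/9819: DF=(1 − 136/9819·(0.996700+0.989800))/(1+136/9819) = 1199/1250 ≈ 0.959200

1 1/2 9967/10000
2 1 4949/5000
3 3/2 1199/1250
s(0.5y) = (1/(9967/10000) − 1)/(1/2) = 66/9967 ≈ 0.6622%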